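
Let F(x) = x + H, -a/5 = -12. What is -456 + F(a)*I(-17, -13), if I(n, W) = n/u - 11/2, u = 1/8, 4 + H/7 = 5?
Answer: -19873/2 ≈ -9936.5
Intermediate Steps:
H = 7 (H = -28 + 7*5 = -28 + 35 = 7)
a = 60 (a = -5*(-12) = 60)
F(x) = 7 + x (F(x) = x + 7 = 7 + x)
u = ⅛ ≈ 0.12500
I(n, W) = -11/2 + 8*n (I(n, W) = n/(⅛) - 11/2 = n*8 - 11*½ = 8*n - 11/2 = -11/2 + 8*n)
-456 + F(a)*I(-17, -13) = -456 + (7 + 60)*(-11/2 + 8*(-17)) = -456 + 67*(-11/2 - 136) = -456 + 67*(-283/2) = -456 - 18961/2 = -19873/2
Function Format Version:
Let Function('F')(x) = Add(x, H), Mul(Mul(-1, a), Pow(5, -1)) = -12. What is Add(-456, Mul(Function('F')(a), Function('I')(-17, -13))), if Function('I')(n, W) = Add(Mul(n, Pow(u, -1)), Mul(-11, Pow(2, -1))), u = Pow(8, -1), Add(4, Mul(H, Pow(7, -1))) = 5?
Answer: Rational(-19873, 2) ≈ -9936.5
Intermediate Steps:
H = 7 (H = Add(-28, Mul(7, 5)) = Add(-28, 35) = 7)
a = 60 (a = Mul(-5, -12) = 60)
Function('F')(x) = Add(7, x) (Function('F')(x) = Add(x, 7) = Add(7, x))
u = Rational(1, 8) ≈ 0.12500
Function('I')(n, W) = Add(Rational(-11, 2), Mul(8, n)) (Function('I')(n, W) = Add(Mul(n, Pow(Rational(1, 8), -1)), Mul(-11, Pow(2, -1))) = Add(Mul(n, 8), Mul(-11, Rational(1, 2))) = Add(Mul(8, n), Rational(-11, 2)) = Add(Rational(-11, 2), Mul(8, n)))
Add(-456, Mul(Function('F')(a), Function('I')(-17, -13))) = Add(-456, Mul(Add(7, 60), Add(Rational(-11, 2), Mul(8, -17)))) = Add(-456, Mul(67, Add(Rational(-11, 2), -136))) = Add(-456, Mul(67, Rational(-283, 2))) = Add(-456, Rational(-18961, 2)) = Rational(-19873, 2)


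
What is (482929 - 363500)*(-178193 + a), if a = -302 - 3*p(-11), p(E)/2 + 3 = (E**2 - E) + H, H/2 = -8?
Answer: -21398452217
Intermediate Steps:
H = -16 (H = 2*(-8) = -16)
p(E) = -38 - 2*E + 2*E**2 (p(E) = -6 + 2*((E**2 - E) - 16) = -6 + 2*(-16 + E**2 - E) = -6 + (-32 - 2*E + 2*E**2) = -38 - 2*E + 2*E**2)
a = -980 (a = -302 - 3*(-38 - 2*(-11) + 2*(-11)**2) = -302 - 3*(-38 + 22 + 2*121) = -302 - 3*(-38 + 22 + 242) = -302 - 3*226 = -302 - 678 = -980)
(482929 - 363500)*(-178193 + a) = (482929 - 363500)*(-178193 - 980) = 119429*(-179173) = -21398452217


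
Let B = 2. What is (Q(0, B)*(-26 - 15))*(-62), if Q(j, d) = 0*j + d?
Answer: 5084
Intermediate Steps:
Q(j, d) = d (Q(j, d) = 0 + d = d)
(Q(0, B)*(-26 - 15))*(-62) = (2*(-26 - 15))*(-62) = (2*(-41))*(-62) = -82*(-62) = 5084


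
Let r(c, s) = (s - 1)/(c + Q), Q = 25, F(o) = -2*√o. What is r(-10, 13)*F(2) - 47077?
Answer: -47077 - 8*√2/5 ≈ -47079.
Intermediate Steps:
r(c, s) = (-1 + s)/(25 + c) (r(c, s) = (s - 1)/(c + 25) = (-1 + s)/(25 + c))
r(-10, 13)*F(2) - 47077 = ((-1 + 13)/(25 - 10))*(-2*√2) - 47077 = (12/15)*(-2*√2) - 47077 = ((1/15)*12)*(-2*√2) - 47077 = 4*(-2*√2)/5 - 47077 = -8*√2/5 - 47077 = -47077 - 8*√2/5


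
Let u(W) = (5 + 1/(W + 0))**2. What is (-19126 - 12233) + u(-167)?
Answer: -873875595/27889 ≈ -31334.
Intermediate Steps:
u(W) = (5 + 1/W)**2
(-19126 - 12233) + u(-167) = (-19126 - 12233) + (1 + 5*(-167))**2/(-167)**2 = -31359 + (1 - 835)**2/27889 = -31359 + (1/27889)*(-834)**2 = -31359 + (1/27889)*695556 = -31359 + 695556/27889 = -873875595/27889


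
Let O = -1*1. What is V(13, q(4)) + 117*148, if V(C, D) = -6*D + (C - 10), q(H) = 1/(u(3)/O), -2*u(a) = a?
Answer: 17315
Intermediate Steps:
O = -1
u(a) = -a/2
q(H) = ⅔ (q(H) = 1/(-½*3/(-1)) = 1/(-3/2*(-1)) = 1/(3/2) = ⅔)
V(C, D) = -10 + C - 6*D (V(C, D) = -6*D + (-10 + C) = -10 + C - 6*D)
V(13, q(4)) + 117*148 = (-10 + 13 - 6*⅔) + 117*148 = (-10 + 13 - 4) + 17316 = -1 + 17316 = 17315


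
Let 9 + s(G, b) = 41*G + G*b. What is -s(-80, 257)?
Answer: 23849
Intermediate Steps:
s(G, b) = -9 + 41*G + G*b (s(G, b) = -9 + (41*G + G*b) = -9 + 41*G + G*b)
-s(-80, 257) = -(-9 + 41*(-80) - 80*257) = -(-9 - 3280 - 20560) = -1*(-23849) = 23849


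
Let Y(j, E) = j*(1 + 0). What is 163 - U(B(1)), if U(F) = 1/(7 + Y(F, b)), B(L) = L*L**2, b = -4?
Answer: 1303/8 ≈ 162.88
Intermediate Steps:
Y(j, E) = j (Y(j, E) = j*1 = j)
B(L) = L**3
U(F) = 1/(7 + F)
163 - U(B(1)) = 163 - 1/(7 + 1**3) = 163 - 1/(7 + 1) = 163 - 1/8 = 1303/8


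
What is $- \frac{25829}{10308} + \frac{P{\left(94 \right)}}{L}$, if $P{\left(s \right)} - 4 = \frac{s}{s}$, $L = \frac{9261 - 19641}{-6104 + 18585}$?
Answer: $- \frac{3797399}{445821} \approx -8.5178$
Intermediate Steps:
$L = - \frac{10380}{12481} \approx -0.83166$
$P{\left(s \right)} = 5$ ($P{\left(s \right)} = 4 + \frac{s}{s} = 4 + 1 = 5$)
$- \frac{25829}{10308} + \frac{P{\left(94 \right)}}{L} = - \frac{25829}{10308} + \frac{5}{- \frac{10380}{12481}} = \left(-25829\right) \frac{1}{10308} + 5 \left(- \frac{12481}{10380}\right) = - \frac{25829}{10308} - \frac{12481}{2076} = - \frac{3797399}{445821}$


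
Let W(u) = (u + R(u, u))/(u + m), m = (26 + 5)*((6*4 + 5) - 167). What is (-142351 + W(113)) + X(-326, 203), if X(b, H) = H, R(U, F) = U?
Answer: -592046646/4165 ≈ -1.4215e+5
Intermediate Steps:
m = -4278 (m = 31*((24 + 5) - 167) = 31*(29 - 167) = 31*(-138) = -4278)
W(u) = 2*u/(-4278 + u) (W(u) = (u + u)/(u - 4278) = (2*u)/(-4278 + u) = 2*u/(-4278 + u))
(-142351 + W(113)) + X(-326, 203) = (-142351 + 2*113/(-4278 + 113)) + 203 = (-142351 + 2*113/(-4165)) + 203 = (-142351 + 2*113*(-1/4165)) + 203 = (-142351 - 226/4165) + 203 = -592892141/4165 + 203 = -592046646/4165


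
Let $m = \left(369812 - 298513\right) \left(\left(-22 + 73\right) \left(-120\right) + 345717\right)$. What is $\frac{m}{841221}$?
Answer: $\frac{2690325167}{93469} \approx 28783.0$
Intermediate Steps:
$m = 24212926503$ ($m = 71299 \left(51 \left(-120\right) + 345717\right) = 71299 \left(-6120 + 345717\right) = 71299 \cdot 339597 = 24212926503$)
$\frac{m}{841221} = \frac{24212926503}{841221} = 24212926503 \cdot \frac{1}{841221} = \frac{2690325167}{93469}$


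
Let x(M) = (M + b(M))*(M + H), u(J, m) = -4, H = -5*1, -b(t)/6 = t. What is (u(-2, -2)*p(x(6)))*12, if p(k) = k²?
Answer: -43200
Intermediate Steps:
b(t) = -6*t
H = -5
x(M) = -5*M*(-5 + M) (x(M) = (M - 6*M)*(M - 5) = (-5*M)*(-5 + M) = -5*M*(-5 + M))
(u(-2, -2)*p(x(6)))*12 = -4*900*(5 - 1*6)²*12 = -4*900*(5 - 6)²*12 = -4*(5*6*(-1))²*12 = -4*(-30)²*12 = -4*900*12 = -3600*12 = -43200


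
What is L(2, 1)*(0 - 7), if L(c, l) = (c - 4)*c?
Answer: 28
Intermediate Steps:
L(c, l) = c*(-4 + c) (L(c, l) = (-4 + c)*c = c*(-4 + c))
L(2, 1)*(0 - 7) = (2*(-4 + 2))*(0 - 7) = (2*(-2))*(-7) = -4*(-7) = 28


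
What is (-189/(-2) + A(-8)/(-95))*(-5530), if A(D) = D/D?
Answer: -9928009/19 ≈ -5.2253e+5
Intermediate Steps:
A(D) = 1
(-189/(-2) + A(-8)/(-95))*(-5530) = (-189/(-2) + 1/(-95))*(-5530) = (-189*(-½) + 1*(-1/95))*(-5530) = (189/2 - 1/95)*(-5530) = (17953/190)*(-5530) = -9928009/19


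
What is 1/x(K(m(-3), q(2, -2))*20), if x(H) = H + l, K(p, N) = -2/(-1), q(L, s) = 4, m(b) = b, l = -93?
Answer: -1/53 ≈ -0.018868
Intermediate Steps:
K(p, N) = 2 (K(p, N) = -2*(-1) = 2)
x(H) = -93 + H (x(H) = H - 93 = -93 + H)
1/x(K(m(-3), q(2, -2))*20) = 1/(-93 + 2*20) = 1/(-93 + 40) = 1/(-53) = -1/53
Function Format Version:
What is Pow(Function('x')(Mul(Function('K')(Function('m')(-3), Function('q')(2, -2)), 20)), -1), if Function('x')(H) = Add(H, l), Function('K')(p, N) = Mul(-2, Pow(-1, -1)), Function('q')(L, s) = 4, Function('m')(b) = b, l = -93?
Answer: Rational(-1, 53) ≈ -0.018868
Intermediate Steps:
Function('K')(p, N) = 2 (Function('K')(p, N) = Mul(-2, -1) = 2)
Function('x')(H) = Add(-93, H) (Function('x')(H) = Add(H, -93) = Add(-93, H))
Pow(Function('x')(Mul(Function('K')(Function('m')(-3), Function('q')(2, -2)), 20)), -1) = Pow(Add(-93, Mul(2, 20)), -1) = Pow(Add(-93, 40), -1) = Pow(-53, -1) = Rational(-1, 53)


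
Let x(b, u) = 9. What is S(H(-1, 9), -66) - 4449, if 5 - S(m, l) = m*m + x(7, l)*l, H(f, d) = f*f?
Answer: -3851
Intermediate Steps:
H(f, d) = f**2
S(m, l) = 5 - m**2 - 9*l (S(m, l) = 5 - (m*m + 9*l) = 5 - (m**2 + 9*l) = 5 + (-m**2 - 9*l) = 5 - m**2 - 9*l)
S(H(-1, 9), -66) - 4449 = (5 - ((-1)**2)**2 - 9*(-66)) - 4449 = (5 - 1*1**2 + 594) - 4449 = (5 - 1*1 + 594) - 4449 = (5 - 1 + 594) - 4449 = 598 - 4449 = -3851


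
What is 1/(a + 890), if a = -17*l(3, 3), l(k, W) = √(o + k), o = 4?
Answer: 890/790077 + 17*√7/790077 ≈ 0.0011834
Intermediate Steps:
l(k, W) = √(4 + k)
a = -17*√7 (a = -17*√(4 + 3) = -17*√7 ≈ -44.978)
1/(a + 890) = 1/(-17*√7 + 890) = 1/(890 - 17*√7)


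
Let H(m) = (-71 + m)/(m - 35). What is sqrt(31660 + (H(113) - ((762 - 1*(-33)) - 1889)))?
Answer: sqrt(5535517)/13 ≈ 180.98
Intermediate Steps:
H(m) = (-71 + m)/(-35 + m)
sqrt(31660 + (H(113) - ((762 - 1*(-33)) - 1889))) = sqrt(31660 + ((-71 + 113)/(-35 + 113) - ((762 - 1*(-33)) - 1889))) = sqrt(31660 + (42/78 - ((762 + 33) - 1889))) = sqrt(31660 + ((1/78)*42 - (795 - 1889))) = sqrt(31660 + (7/13 - 1*(-1094))) = sqrt(31660 + (7/13 + 1094)) = sqrt(31660 + 14229/13) = sqrt(425809/13) = sqrt(5535517)/13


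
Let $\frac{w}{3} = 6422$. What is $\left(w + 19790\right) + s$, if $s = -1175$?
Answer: $37881$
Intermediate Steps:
$w = 19266$ ($w = 3 \cdot 6422 = 19266$)
$\left(w + 19790\right) + s = \left(19266 + 19790\right) - 1175 = 39056 - 1175 = 37881$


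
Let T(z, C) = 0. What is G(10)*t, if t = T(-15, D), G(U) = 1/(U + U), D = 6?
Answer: 0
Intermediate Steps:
G(U) = 1/(2*U)
t = 0
G(10)*t = ((½)/10)*0 = ((½)*(⅒))*0 = (1/20)*0 = 0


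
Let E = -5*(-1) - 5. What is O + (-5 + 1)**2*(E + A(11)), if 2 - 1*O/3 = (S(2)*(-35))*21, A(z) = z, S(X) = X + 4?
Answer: 13412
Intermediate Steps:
S(X) = 4 + X
E = 0 (E = 5 - 5 = 0)
O = 13236 (O = 6 - 3*(4 + 2)*(-35)*21 = 6 - 3*6*(-35)*21 = 6 - (-630)*21 = 6 - 3*(-4410) = 6 + 13230 = 13236)
O + (-5 + 1)**2*(E + A(11)) = 13236 + (-5 + 1)**2*(0 + 11) = 13236 + (-4)**2*11 = 13236 + 16*11 = 13236 + 176 = 13412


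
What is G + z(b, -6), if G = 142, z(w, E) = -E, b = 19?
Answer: 148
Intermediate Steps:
G + z(b, -6) = 142 - 1*(-6) = 142 + 6 = 148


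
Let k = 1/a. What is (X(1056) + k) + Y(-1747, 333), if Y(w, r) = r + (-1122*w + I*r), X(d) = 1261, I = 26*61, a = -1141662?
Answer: 2842585397291/1141662 ≈ 2.4899e+6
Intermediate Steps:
I = 1586
k = -1/1141662 (k = 1/(-1141662) = -1/1141662 ≈ -8.7592e-7)
Y(w, r) = -1122*w + 1587*r (Y(w, r) = r + (-1122*w + 1586*r) = -1122*w + 1587*r)
(X(1056) + k) + Y(-1747, 333) = (1261 - 1/1141662) + (-1122*(-1747) + 1587*333) = 1439635781/1141662 + (1960134 + 528471) = 1439635781/1141662 + 2488605 = 2842585397291/1141662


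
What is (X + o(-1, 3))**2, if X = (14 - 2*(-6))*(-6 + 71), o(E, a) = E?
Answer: 2852721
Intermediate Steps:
X = 1690 (X = (14 + 12)*65 = 26*65 = 1690)
(X + o(-1, 3))**2 = (1690 - 1)**2 = 1689**2 = 2852721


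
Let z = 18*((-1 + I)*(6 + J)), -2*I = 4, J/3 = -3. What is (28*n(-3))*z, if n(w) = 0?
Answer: 0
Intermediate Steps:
J = -9 (J = 3*(-3) = -9)
I = -2 (I = -½*4 = -2)
z = 162 (z = 18*((-1 - 2)*(6 - 9)) = 18*(-3*(-3)) = 18*9 = 162)
(28*n(-3))*z = (28*0)*162 = 0*162 = 0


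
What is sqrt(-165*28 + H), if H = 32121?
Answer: sqrt(27501) ≈ 165.83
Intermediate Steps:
sqrt(-165*28 + H) = sqrt(-165*28 + 32121) = sqrt(-4620 + 32121) = sqrt(27501)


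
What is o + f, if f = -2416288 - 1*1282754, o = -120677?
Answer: -3819719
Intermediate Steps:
f = -3699042 (f = -2416288 - 1282754 = -3699042)
o + f = -120677 - 3699042 = -3819719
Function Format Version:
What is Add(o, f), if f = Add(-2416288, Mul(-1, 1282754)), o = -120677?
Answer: -3819719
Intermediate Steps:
f = -3699042 (f = Add(-2416288, -1282754) = -3699042)
Add(o, f) = Add(-120677, -3699042) = -3819719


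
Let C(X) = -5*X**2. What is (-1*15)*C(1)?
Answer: 75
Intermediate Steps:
(-1*15)*C(1) = (-1*15)*(-5*1**2) = -(-75) = -15*(-5) = 75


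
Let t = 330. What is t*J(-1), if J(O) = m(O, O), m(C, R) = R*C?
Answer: 330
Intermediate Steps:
m(C, R) = C*R
J(O) = O² (J(O) = O*O = O²)
t*J(-1) = 330*(-1)² = 330*1 = 330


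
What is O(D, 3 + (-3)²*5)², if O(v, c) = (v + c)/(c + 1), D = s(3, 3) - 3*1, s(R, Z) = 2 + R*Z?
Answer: 64/49 ≈ 1.3061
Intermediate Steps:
D = 8 (D = (2 + 3*3) - 3*1 = (2 + 9) - 3 = 11 - 3 = 8)
O(v, c) = (c + v)/(1 + c)
O(D, 3 + (-3)²*5)² = (((3 + (-3)²*5) + 8)/(1 + (3 + (-3)²*5)))² = (((3 + 9*5) + 8)/(1 + (3 + 9*5)))² = (((3 + 45) + 8)/(1 + (3 + 45)))² = ((48 + 8)/(1 + 48))² = (56/49)² = ((1/49)*56)² = (8/7)² = 64/49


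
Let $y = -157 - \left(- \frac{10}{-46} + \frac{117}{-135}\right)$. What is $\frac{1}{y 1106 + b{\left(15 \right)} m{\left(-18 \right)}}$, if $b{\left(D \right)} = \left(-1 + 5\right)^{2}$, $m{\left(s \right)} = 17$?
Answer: $- \frac{345}{59564906} \approx -5.792 \cdot 10^{-6}$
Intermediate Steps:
$y = - \frac{53941}{345}$ ($y = -157 - \left(\left(-10\right) \left(- \frac{1}{46}\right) + 117 \left(- \frac{1}{135}\right)\right) = -157 - \left(\frac{5}{23} - \frac{13}{15}\right) = -157 - - \frac{224}{345} = -157 + \frac{224}{345} = - \frac{53941}{345} \approx -156.35$)
$b{\left(D \right)} = 16$ ($b{\left(D \right)} = 4^{2} = 16$)
$\frac{1}{y 1106 + b{\left(15 \right)} m{\left(-18 \right)}} = \frac{1}{\left(- \frac{53941}{345}\right) 1106 + 16 \cdot 17} = \frac{1}{- \frac{59658746}{345} + 272} = \frac{1}{- \frac{59564906}{345}} = - \frac{345}{59564906}$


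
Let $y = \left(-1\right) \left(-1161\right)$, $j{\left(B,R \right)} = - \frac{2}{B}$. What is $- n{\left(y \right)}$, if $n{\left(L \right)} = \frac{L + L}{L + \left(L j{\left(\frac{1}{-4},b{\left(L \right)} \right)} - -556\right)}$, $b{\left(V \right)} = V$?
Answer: $- \frac{2322}{11005} \approx -0.21099$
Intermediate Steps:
$y = 1161$
$n{\left(L \right)} = \frac{2 L}{556 + 9 L}$ ($n{\left(L \right)} = \frac{L + L}{L + \left(L \left(- \frac{2}{\frac{1}{-4}}\right) - -556\right)} = \frac{2 L}{L + \left(L \left(- \frac{2}{- \frac{1}{4}}\right) + 556\right)} = \frac{2 L}{L + \left(L \left(\left(-2\right) \left(-4\right)\right) + 556\right)} = \frac{2 L}{L + \left(L 8 + 556\right)} = \frac{2 L}{L + \left(8 L + 556\right)} = \frac{2 L}{L + \left(556 + 8 L\right)} = \frac{2 L}{556 + 9 L}$)
$- n{\left(y \right)} = - \frac{2 \cdot 1161}{556 + 9 \cdot 1161} = - \frac{2 \cdot 1161}{556 + 10449} = - \frac{2 \cdot 1161}{11005} = \left(-1\right) \frac{2322}{11005} = - \frac{2322}{11005}$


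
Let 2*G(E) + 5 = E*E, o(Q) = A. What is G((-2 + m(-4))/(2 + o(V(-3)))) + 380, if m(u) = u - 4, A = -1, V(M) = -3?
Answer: 855/2 ≈ 427.50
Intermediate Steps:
m(u) = -4 + u
o(Q) = -1
G(E) = -5/2 + E²/2 (G(E) = -5/2 + (E*E)/2 = -5/2 + E²/2)
G((-2 + m(-4))/(2 + o(V(-3)))) + 380 = (-5/2 + ((-2 + (-4 - 4))/(2 - 1))²/2) + 380 = (-5/2 + ((-2 - 8)/1)²/2) + 380 = (-5/2 + (-10*1)²/2) + 380 = (-5/2 + (½)*(-10)²) + 380 = (-5/2 + (½)*100) + 380 = (-5/2 + 50) + 380 = 95/2 + 380 = 855/2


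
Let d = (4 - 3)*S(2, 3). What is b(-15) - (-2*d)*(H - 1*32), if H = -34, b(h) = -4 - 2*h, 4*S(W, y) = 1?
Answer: -7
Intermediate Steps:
S(W, y) = ¼ (S(W, y) = (¼)*1 = ¼)
d = ¼ (d = (4 - 3)*(¼) = 1*(¼) = ¼ ≈ 0.25000)
b(-15) - (-2*d)*(H - 1*32) = (-4 - 2*(-15)) - (-2*¼)*(-34 - 1*32) = (-4 + 30) - (-1)*(-34 - 32)/2 = 26 - (-1)*(-66)/2 = 26 - 1*33 = 26 - 33 = -7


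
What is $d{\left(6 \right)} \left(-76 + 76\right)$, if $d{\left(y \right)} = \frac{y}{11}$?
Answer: $0$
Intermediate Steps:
$d{\left(y \right)} = \frac{y}{11}$ ($d{\left(y \right)} = y \frac{1}{11} = \frac{y}{11}$)
$d{\left(6 \right)} \left(-76 + 76\right) = \frac{1}{11} \cdot 6 \left(-76 + 76\right) = \frac{6}{11} \cdot 0 = 0$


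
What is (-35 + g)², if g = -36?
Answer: 5041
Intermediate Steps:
(-35 + g)² = (-35 - 36)² = (-71)² = 5041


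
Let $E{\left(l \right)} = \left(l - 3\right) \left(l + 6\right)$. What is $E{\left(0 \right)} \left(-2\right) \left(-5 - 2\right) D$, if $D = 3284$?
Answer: $-827568$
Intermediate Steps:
$E{\left(l \right)} = \left(-3 + l\right) \left(6 + l\right)$
$E{\left(0 \right)} \left(-2\right) \left(-5 - 2\right) D = \left(-18 + 0^{2} + 3 \cdot 0\right) \left(-2\right) \left(-5 - 2\right) 3284 = \left(-18 + 0 + 0\right) \left(-2\right) \left(-7\right) 3284 = \left(-18\right) \left(-2\right) \left(-7\right) 3284 = 36 \left(-7\right) 3284 = \left(-252\right) 3284 = -827568$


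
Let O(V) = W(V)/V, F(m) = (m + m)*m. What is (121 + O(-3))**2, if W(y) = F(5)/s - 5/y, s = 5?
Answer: 1110916/81 ≈ 13715.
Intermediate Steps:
F(m) = 2*m**2 (F(m) = (2*m)*m = 2*m**2)
W(y) = 10 - 5/y (W(y) = (2*5**2)/5 - 5/y = (2*25)*(1/5) - 5/y = 50*(1/5) - 5/y = 10 - 5/y)
O(V) = (10 - 5/V)/V
(121 + O(-3))**2 = (121 + 5*(-1 + 2*(-3))/(-3)**2)**2 = (121 + 5*(1/9)*(-1 - 6))**2 = (121 + 5*(1/9)*(-7))**2 = (121 - 35/9)**2 = (1054/9)**2 = 1110916/81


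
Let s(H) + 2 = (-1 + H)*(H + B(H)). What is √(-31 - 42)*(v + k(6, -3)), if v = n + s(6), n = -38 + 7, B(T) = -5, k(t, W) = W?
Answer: -31*I*√73 ≈ -264.86*I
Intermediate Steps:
n = -31
s(H) = -2 + (-1 + H)*(-5 + H) (s(H) = -2 + (-1 + H)*(H - 5) = -2 + (-1 + H)*(-5 + H))
v = -28 (v = -31 + (3 + 6² - 6*6) = -31 + (3 + 36 - 36) = -31 + 3 = -28)
√(-31 - 42)*(v + k(6, -3)) = √(-31 - 42)*(-28 - 3) = √(-73)*(-31) = (I*√73)*(-31) = -31*I*√73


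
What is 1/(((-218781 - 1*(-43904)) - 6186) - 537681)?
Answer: -1/718744 ≈ -1.3913e-6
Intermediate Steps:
1/(((-218781 - 1*(-43904)) - 6186) - 537681) = 1/(((-218781 + 43904) - 6186) - 537681) = 1/((-174877 - 6186) - 537681) = 1/(-181063 - 537681) = 1/(-718744) = -1/718744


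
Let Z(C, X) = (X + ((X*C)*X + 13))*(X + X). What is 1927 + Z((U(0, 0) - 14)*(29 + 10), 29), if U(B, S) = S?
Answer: -26628425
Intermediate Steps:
Z(C, X) = 2*X*(13 + X + C*X²) (Z(C, X) = (X + ((C*X)*X + 13))*(2*X) = (X + (C*X² + 13))*(2*X) = (X + (13 + C*X²))*(2*X) = (13 + X + C*X²)*(2*X) = 2*X*(13 + X + C*X²))
1927 + Z((U(0, 0) - 14)*(29 + 10), 29) = 1927 + 2*29*(13 + 29 + ((0 - 14)*(29 + 10))*29²) = 1927 + 2*29*(13 + 29 - 14*39*841) = 1927 + 2*29*(13 + 29 - 546*841) = 1927 + 2*29*(13 + 29 - 459186) = 1927 + 2*29*(-459144) = 1927 - 26630352 = -26628425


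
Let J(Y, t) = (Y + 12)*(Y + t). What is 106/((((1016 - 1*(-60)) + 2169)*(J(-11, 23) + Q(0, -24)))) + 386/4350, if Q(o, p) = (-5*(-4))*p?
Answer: 9762361/110102850 ≈ 0.088666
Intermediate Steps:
J(Y, t) = (12 + Y)*(Y + t)
Q(o, p) = 20*p
106/((((1016 - 1*(-60)) + 2169)*(J(-11, 23) + Q(0, -24)))) + 386/4350 = 106/((((1016 - 1*(-60)) + 2169)*(((-11)² + 12*(-11) + 12*23 - 11*23) + 20*(-24)))) + 386/4350 = 106/((((1016 + 60) + 2169)*((121 - 132 + 276 - 253) - 480))) + 386*(1/4350) = 106/(((1076 + 2169)*(12 - 480))) + 193/2175 = 106/((3245*(-468))) + 193/2175 = 106/(-1518660) + 193/2175 = 106*(-1/1518660) + 193/2175 = -53/759330 + 193/2175 = 9762361/110102850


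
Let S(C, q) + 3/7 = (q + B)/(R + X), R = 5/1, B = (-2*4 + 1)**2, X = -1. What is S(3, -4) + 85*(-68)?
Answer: -161537/28 ≈ -5769.2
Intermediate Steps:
B = 49 (B = (-8 + 1)**2 = (-7)**2 = 49)
R = 5 (R = 5*1 = 5)
S(C, q) = 331/28 + q/4 (S(C, q) = -3/7 + (q + 49)/(5 - 1) = -3/7 + (49 + q)/4 = -3/7 + (49 + q)*(1/4) = -3/7 + (49/4 + q/4) = 331/28 + q/4)
S(3, -4) + 85*(-68) = (331/28 + (1/4)*(-4)) + 85*(-68) = (331/28 - 1) - 5780 = 303/28 - 5780 = -161537/28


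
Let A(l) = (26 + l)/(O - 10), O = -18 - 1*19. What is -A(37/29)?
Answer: 791/1363 ≈ 0.58034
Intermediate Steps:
O = -37 (O = -18 - 19 = -37)
A(l) = -26/47 - l/47 (A(l) = (26 + l)/(-37 - 10) = (26 + l)/(-47) = (26 + l)*(-1/47) = -26/47 - l/47)
-A(37/29) = -(-26/47 - 37/(47*29)) = -(-26/47 - 1/47*37/29) = -(-26/47 - 37/1363) = -1*(-791/1363) = 791/1363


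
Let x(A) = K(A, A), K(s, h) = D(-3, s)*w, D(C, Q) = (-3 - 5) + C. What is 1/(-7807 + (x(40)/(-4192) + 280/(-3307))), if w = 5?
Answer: -13862944/108228995683 ≈ -0.00012809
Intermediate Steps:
D(C, Q) = -8 + C
K(s, h) = -55 (K(s, h) = (-8 - 3)*5 = -11*5 = -55)
x(A) = -55
1/(-7807 + (x(40)/(-4192) + 280/(-3307))) = 1/(-7807 + (-55/(-4192) + 280/(-3307))) = 1/(-7807 + (-55*(-1/4192) + 280*(-1/3307))) = 1/(-7807 + (55/4192 - 280/3307)) = 1/(-7807 - 991875/13862944) = 1/(-108228995683/13862944) = -13862944/108228995683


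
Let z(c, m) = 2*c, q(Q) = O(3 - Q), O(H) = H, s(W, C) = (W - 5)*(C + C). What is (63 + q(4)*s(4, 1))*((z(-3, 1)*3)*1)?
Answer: -1170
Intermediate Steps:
s(W, C) = 2*C*(-5 + W) (s(W, C) = (-5 + W)*(2*C) = 2*C*(-5 + W))
q(Q) = 3 - Q
(63 + q(4)*s(4, 1))*((z(-3, 1)*3)*1) = (63 + (3 - 1*4)*(2*1*(-5 + 4)))*(((2*(-3))*3)*1) = (63 + (3 - 4)*(2*1*(-1)))*(-6*3*1) = (63 - 1*(-2))*(-18*1) = (63 + 2)*(-18) = 65*(-18) = -1170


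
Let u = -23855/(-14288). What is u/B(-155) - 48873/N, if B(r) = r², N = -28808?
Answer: 419432070661/247222477840 ≈ 1.6966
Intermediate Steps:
u = 23855/14288 (u = -23855*(-1/14288) = 23855/14288 ≈ 1.6696)
u/B(-155) - 48873/N = 23855/(14288*((-155)²)) - 48873/(-28808) = (23855/14288)/24025 - 48873*(-1/28808) = (23855/14288)*(1/24025) + 48873/28808 = 4771/68653840 + 48873/28808 = 419432070661/247222477840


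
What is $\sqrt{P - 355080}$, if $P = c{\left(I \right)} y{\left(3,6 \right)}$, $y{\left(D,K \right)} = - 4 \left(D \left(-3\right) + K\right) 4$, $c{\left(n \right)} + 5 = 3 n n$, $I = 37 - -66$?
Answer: $6 \sqrt{32566} \approx 1082.8$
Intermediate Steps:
$I = 103$ ($I = 37 + 66 = 103$)
$c{\left(n \right)} = -5 + 3 n^{2}$ ($c{\left(n \right)} = -5 + 3 n n = -5 + 3 n^{2}$)
$y{\left(D,K \right)} = - 16 K + 48 D$ ($y{\left(D,K \right)} = - 4 \left(- 3 D + K\right) 4 = - 4 \left(K - 3 D\right) 4 = \left(- 4 K + 12 D\right) 4 = - 16 K + 48 D$)
$P = 1527456$ ($P = \left(-5 + 3 \cdot 103^{2}\right) \left(\left(-16\right) 6 + 48 \cdot 3\right) = \left(-5 + 3 \cdot 10609\right) \left(-96 + 144\right) = \left(-5 + 31827\right) 48 = 31822 \cdot 48 = 1527456$)
$\sqrt{P - 355080} = \sqrt{1527456 - 355080} = \sqrt{1172376} = 6 \sqrt{32566}$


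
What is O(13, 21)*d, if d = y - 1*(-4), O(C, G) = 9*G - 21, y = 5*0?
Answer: 672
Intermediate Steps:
y = 0
O(C, G) = -21 + 9*G
d = 4 (d = 0 - 1*(-4) = 0 + 4 = 4)
O(13, 21)*d = (-21 + 9*21)*4 = (-21 + 189)*4 = 168*4 = 672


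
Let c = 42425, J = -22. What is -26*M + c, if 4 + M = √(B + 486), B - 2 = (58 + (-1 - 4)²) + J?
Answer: 42529 - 78*√61 ≈ 41920.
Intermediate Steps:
B = 63 (B = 2 + ((58 + (-1 - 4)²) - 22) = 2 + ((58 + (-5)²) - 22) = 2 + ((58 + 25) - 22) = 2 + (83 - 22) = 2 + 61 = 63)
M = -4 + 3*√61 (M = -4 + √(63 + 486) = -4 + √549 = -4 + 3*√61 ≈ 19.431)
-26*M + c = -26*(-4 + 3*√61) + 42425 = (104 - 78*√61) + 42425 = 42529 - 78*√61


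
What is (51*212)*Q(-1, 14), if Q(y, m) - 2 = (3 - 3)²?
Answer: 21624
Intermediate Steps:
Q(y, m) = 2 (Q(y, m) = 2 + (3 - 3)² = 2 + 0² = 2 + 0 = 2)
(51*212)*Q(-1, 14) = (51*212)*2 = 10812*2 = 21624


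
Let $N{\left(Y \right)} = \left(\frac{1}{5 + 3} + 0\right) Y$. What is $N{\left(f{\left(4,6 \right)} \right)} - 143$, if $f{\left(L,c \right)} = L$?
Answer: $- \frac{285}{2} \approx -142.5$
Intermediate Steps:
$N{\left(Y \right)} = \frac{Y}{8}$ ($N{\left(Y \right)} = \left(\frac{1}{8} + 0\right) Y = \frac{Y}{8}$)
$N{\left(f{\left(4,6 \right)} \right)} - 143 = \frac{1}{8} \cdot 4 - 143 = \frac{1}{2} - 143 = - \frac{285}{2}$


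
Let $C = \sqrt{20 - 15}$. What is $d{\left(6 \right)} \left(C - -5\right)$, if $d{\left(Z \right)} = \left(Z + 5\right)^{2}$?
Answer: $605 + 121 \sqrt{5} \approx 875.56$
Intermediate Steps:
$C = \sqrt{5} \approx 2.2361$
$d{\left(Z \right)} = \left(5 + Z\right)^{2}$
$d{\left(6 \right)} \left(C - -5\right) = \left(5 + 6\right)^{2} \left(\sqrt{5} - -5\right) = 11^{2} \left(\sqrt{5} + \left(-5 + 10\right)\right) = 121 \left(\sqrt{5} + 5\right) = 121 \left(5 + \sqrt{5}\right) = 605 + 121 \sqrt{5}$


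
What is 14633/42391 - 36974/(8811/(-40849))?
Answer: 64025415035429/373507101 ≈ 1.7142e+5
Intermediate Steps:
14633/42391 - 36974/(8811/(-40849)) = 14633*(1/42391) - 36974/(8811*(-1/40849)) = 14633/42391 - 36974/(-8811/40849) = 14633/42391 - 36974*(-40849/8811) = 14633/42391 + 1510350926/8811 = 64025415035429/373507101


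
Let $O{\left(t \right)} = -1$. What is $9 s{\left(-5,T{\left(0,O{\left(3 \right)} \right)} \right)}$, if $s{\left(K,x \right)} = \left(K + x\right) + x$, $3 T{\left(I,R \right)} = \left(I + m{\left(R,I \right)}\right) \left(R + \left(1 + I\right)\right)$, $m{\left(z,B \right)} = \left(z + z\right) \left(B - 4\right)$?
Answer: $-45$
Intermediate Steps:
$m{\left(z,B \right)} = 2 z \left(-4 + B\right)$
$T{\left(I,R \right)} = \frac{\left(I + 2 R \left(-4 + I\right)\right) \left(1 + I + R\right)}{3}$ ($T{\left(I,R \right)} = \frac{\left(I + 2 R \left(-4 + I\right)\right) \left(R + \left(1 + I\right)\right)}{3} = \frac{\left(I + 2 R \left(-4 + I\right)\right) \left(1 + I + R\right)}{3}$)
$s{\left(K,x \right)} = K + 2 x$
$9 s{\left(-5,T{\left(0,O{\left(3 \right)} \right)} \right)} = 9 \left(-5 + 2 \left(\frac{1}{3} \cdot 0 + \frac{0^{2}}{3} + \frac{1}{3} \cdot 0 \left(-1\right) + \frac{2}{3} \left(-1\right) \left(-4 + 0\right) + \frac{2 \left(-1\right)^{2} \left(-4 + 0\right)}{3} + \frac{2}{3} \cdot 0 \left(-1\right) \left(-4 + 0\right)\right)\right) = 9 \left(-5 + 2 \left(0 + \frac{1}{3} \cdot 0 + 0 + \frac{2}{3} \left(-1\right) \left(-4\right) + \frac{2}{3} \cdot 1 \left(-4\right) + \frac{2}{3} \cdot 0 \left(-1\right) \left(-4\right)\right)\right) = 9 \left(-5 + 2 \left(0 + 0 + 0 + \frac{8}{3} - \frac{8}{3} + 0\right)\right) = 9 \left(-5 + 2 \cdot 0\right) = 9 \left(-5 + 0\right) = 9 \left(-5\right) = -45$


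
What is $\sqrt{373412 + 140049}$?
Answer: $\sqrt{513461} \approx 716.56$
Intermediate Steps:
$\sqrt{373412 + 140049} = \sqrt{513461}$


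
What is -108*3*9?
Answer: -2916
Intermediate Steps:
-108*3*9 = -12*27*9 = -324*9 = -2916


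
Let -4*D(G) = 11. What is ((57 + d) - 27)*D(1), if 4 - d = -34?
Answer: -187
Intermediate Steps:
d = 38 (d = 4 - 1*(-34) = 4 + 34 = 38)
D(G) = -11/4 (D(G) = -1/4*11 = -11/4)
((57 + d) - 27)*D(1) = ((57 + 38) - 27)*(-11/4) = (95 - 27)*(-11/4) = 68*(-11/4) = -187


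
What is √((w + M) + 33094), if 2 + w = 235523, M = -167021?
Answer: √101594 ≈ 318.74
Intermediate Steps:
w = 235521 (w = -2 + 235523 = 235521)
√((w + M) + 33094) = √((235521 - 167021) + 33094) = √(68500 + 33094) = √101594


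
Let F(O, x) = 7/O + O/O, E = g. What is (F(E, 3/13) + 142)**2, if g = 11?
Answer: 2496400/121 ≈ 20631.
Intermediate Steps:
E = 11
F(O, x) = 1 + 7/O (F(O, x) = 7/O + 1 = 1 + 7/O)
(F(E, 3/13) + 142)**2 = ((7 + 11)/11 + 142)**2 = ((1/11)*18 + 142)**2 = (18/11 + 142)**2 = (1580/11)**2 = 2496400/121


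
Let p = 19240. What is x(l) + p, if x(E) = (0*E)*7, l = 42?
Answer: 19240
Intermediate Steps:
x(E) = 0 (x(E) = 0*7 = 0)
x(l) + p = 0 + 19240 = 19240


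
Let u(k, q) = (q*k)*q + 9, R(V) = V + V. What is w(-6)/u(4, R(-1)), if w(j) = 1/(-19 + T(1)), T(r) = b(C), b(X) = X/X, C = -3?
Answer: -1/450 ≈ -0.0022222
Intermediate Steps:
b(X) = 1
T(r) = 1
w(j) = -1/18 (w(j) = 1/(-19 + 1) = 1/(-18) = -1/18)
R(V) = 2*V
u(k, q) = 9 + k*q² (u(k, q) = (k*q)*q + 9 = k*q² + 9 = 9 + k*q²)
w(-6)/u(4, R(-1)) = -1/(18*(9 + 4*(2*(-1))²)) = -1/(18*(9 + 4*(-2)²)) = -1/(18*(9 + 4*4)) = -1/(18*(9 + 16)) = -1/18/25 = -1/18*1/25 = -1/450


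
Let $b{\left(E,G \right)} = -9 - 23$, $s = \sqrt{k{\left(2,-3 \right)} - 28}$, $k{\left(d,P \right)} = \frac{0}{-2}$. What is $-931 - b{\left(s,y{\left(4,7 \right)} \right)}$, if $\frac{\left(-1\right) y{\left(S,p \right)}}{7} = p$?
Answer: $-899$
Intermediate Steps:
$y{\left(S,p \right)} = - 7 p$
$k{\left(d,P \right)} = 0$ ($k{\left(d,P \right)} = 0 \left(- \frac{1}{2}\right) = 0$)
$s = 2 i \sqrt{7}$ ($s = \sqrt{0 - 28} = \sqrt{-28} = 2 i \sqrt{7} \approx 5.2915 i$)
$b{\left(E,G \right)} = -32$ ($b{\left(E,G \right)} = -9 - 23 = -32$)
$-931 - b{\left(s,y{\left(4,7 \right)} \right)} = -931 - -32 = -931 + 32 = -899$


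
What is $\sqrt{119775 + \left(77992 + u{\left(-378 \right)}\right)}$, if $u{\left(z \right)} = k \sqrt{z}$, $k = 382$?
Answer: $\sqrt{197767 + 1146 i \sqrt{42}} \approx 444.79 + 8.3488 i$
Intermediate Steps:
$u{\left(z \right)} = 382 \sqrt{z}$
$\sqrt{119775 + \left(77992 + u{\left(-378 \right)}\right)} = \sqrt{119775 + \left(77992 + 382 \sqrt{-378}\right)} = \sqrt{119775 + \left(77992 + 382 \cdot 3 i \sqrt{42}\right)} = \sqrt{119775 + \left(77992 + 1146 i \sqrt{42}\right)} = \sqrt{197767 + 1146 i \sqrt{42}}$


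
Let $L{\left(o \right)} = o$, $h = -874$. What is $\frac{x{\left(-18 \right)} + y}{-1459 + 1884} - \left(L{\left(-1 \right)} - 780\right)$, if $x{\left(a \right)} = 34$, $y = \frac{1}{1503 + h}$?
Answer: $\frac{208802212}{267325} \approx 781.08$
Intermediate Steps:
$y = \frac{1}{629}$ ($y = \frac{1}{1503 - 874} = \frac{1}{629} \approx 0.0015898$)
$\frac{x{\left(-18 \right)} + y}{-1459 + 1884} - \left(L{\left(-1 \right)} - 780\right) = \frac{34 + \frac{1}{629}}{-1459 + 1884} - \left(-1 - 780\right) = \frac{21387}{629 \cdot 425} - -781 = \frac{21387}{629} \cdot \frac{1}{425} + 781 = \frac{21387}{267325} + 781 = \frac{208802212}{267325}$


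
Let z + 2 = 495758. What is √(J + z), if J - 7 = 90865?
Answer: 14*√2993 ≈ 765.92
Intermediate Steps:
z = 495756 (z = -2 + 495758 = 495756)
J = 90872 (J = 7 + 90865 = 90872)
√(J + z) = √(90872 + 495756) = √586628 = 14*√2993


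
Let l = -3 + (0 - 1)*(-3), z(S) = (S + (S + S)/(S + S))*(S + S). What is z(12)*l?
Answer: 0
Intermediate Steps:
z(S) = 2*S*(1 + S) (z(S) = (S + (2*S)/((2*S)))*(2*S) = (S + (2*S)*(1/(2*S)))*(2*S) = (S + 1)*(2*S) = (1 + S)*(2*S) = 2*S*(1 + S))
l = 0 (l = -3 - 1*(-3) = -3 + 3 = 0)
z(12)*l = (2*12*(1 + 12))*0 = (2*12*13)*0 = 312*0 = 0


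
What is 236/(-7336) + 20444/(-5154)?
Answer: -18899191/4726218 ≈ -3.9988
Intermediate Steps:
236/(-7336) + 20444/(-5154) = 236*(-1/7336) + 20444*(-1/5154) = -59/1834 - 10222/2577 = -18899191/4726218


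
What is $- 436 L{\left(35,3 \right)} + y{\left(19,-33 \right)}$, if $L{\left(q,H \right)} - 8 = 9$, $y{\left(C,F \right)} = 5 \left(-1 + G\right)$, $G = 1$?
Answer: $-7412$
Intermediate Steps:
$y{\left(C,F \right)} = 0$ ($y{\left(C,F \right)} = 5 \left(-1 + 1\right) = 5 \cdot 0 = 0$)
$L{\left(q,H \right)} = 17$ ($L{\left(q,H \right)} = 8 + 9 = 17$)
$- 436 L{\left(35,3 \right)} + y{\left(19,-33 \right)} = \left(-436\right) 17 + 0 = -7412 + 0 = -7412$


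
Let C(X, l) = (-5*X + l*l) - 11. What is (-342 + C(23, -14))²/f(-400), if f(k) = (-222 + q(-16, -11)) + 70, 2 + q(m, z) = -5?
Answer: -73984/159 ≈ -465.31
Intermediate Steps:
C(X, l) = -11 + l² - 5*X (C(X, l) = (-5*X + l²) - 11 = (l² - 5*X) - 11 = -11 + l² - 5*X)
q(m, z) = -7 (q(m, z) = -2 - 5 = -7)
f(k) = -159 (f(k) = (-222 - 7) + 70 = -229 + 70 = -159)
(-342 + C(23, -14))²/f(-400) = (-342 + (-11 + (-14)² - 5*23))²/(-159) = (-342 + (-11 + 196 - 115))²*(-1/159) = (-342 + 70)²*(-1/159) = (-272)²*(-1/159) = 73984*(-1/159) = -73984/159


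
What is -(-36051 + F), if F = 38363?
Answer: -2312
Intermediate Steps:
-(-36051 + F) = -(-36051 + 38363) = -1*2312 = -2312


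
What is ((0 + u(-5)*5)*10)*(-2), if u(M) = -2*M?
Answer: -1000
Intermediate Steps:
((0 + u(-5)*5)*10)*(-2) = ((0 - 2*(-5)*5)*10)*(-2) = ((0 + 10*5)*10)*(-2) = ((0 + 50)*10)*(-2) = (50*10)*(-2) = 500*(-2) = -1000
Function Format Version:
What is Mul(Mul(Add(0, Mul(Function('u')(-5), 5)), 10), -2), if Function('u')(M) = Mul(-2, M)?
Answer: -1000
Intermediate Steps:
Mul(Mul(Add(0, Mul(Function('u')(-5), 5)), 10), -2) = Mul(Mul(Add(0, Mul(Mul(-2, -5), 5)), 10), -2) = Mul(Mul(Add(0, Mul(10, 5)), 10), -2) = Mul(Mul(Add(0, 50), 10), -2) = Mul(Mul(50, 10), -2) = Mul(500, -2) = -1000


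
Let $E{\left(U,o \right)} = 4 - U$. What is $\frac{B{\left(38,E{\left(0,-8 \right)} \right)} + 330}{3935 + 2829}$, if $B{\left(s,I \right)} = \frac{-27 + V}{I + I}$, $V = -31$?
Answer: $\frac{1291}{27056} \approx 0.047716$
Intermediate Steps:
$B{\left(s,I \right)} = - \frac{29}{I}$ ($B{\left(s,I \right)} = \frac{-27 - 31}{I + I} = - \frac{58}{2 I} = - 58 \frac{1}{2 I} = - \frac{29}{I}$)
$\frac{B{\left(38,E{\left(0,-8 \right)} \right)} + 330}{3935 + 2829} = \frac{- \frac{29}{4 - 0} + 330}{3935 + 2829} = \frac{- \frac{29}{4 + 0} + 330}{6764} = \left(- \frac{29}{4} + 330\right) \frac{1}{6764} = \frac{1291}{4} \cdot \frac{1}{6764} = \frac{1291}{27056}$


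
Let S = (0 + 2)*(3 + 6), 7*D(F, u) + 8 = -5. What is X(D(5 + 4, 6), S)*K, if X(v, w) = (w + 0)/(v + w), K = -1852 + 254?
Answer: -201348/113 ≈ -1781.8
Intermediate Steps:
D(F, u) = -13/7 (D(F, u) = -8/7 + (⅐)*(-5) = -8/7 - 5/7 = -13/7)
K = -1598
S = 18 (S = 2*9 = 18)
X(v, w) = w/(v + w)
X(D(5 + 4, 6), S)*K = (18/(-13/7 + 18))*(-1598) = (18/(113/7))*(-1598) = (18*(7/113))*(-1598) = (126/113)*(-1598) = -201348/113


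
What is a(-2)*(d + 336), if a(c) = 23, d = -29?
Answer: 7061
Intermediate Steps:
a(-2)*(d + 336) = 23*(-29 + 336) = 23*307 = 7061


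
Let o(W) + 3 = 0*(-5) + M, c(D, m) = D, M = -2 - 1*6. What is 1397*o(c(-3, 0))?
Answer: -15367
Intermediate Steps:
M = -8 (M = -2 - 6 = -8)
o(W) = -11 (o(W) = -3 + (0*(-5) - 8) = -3 + (0 - 8) = -3 - 8 = -11)
1397*o(c(-3, 0)) = 1397*(-11) = -15367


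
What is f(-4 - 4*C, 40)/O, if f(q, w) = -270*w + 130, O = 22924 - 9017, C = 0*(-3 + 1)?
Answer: -10670/13907 ≈ -0.76724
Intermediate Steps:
C = 0 (C = 0*(-2) = 0)
O = 13907
f(q, w) = 130 - 270*w
f(-4 - 4*C, 40)/O = (130 - 270*40)/13907 = (130 - 10800)*(1/13907) = -10670*1/13907 = -10670/13907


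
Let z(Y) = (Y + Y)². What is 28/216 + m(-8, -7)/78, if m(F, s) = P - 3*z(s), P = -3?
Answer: -2614/351 ≈ -7.4473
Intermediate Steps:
z(Y) = 4*Y² (z(Y) = (2*Y)² = 4*Y²)
m(F, s) = -3 - 12*s²
28/216 + m(-8, -7)/78 = 28/216 + (-3 - 12*(-7)²)/78 = 28*(1/216) + (-3 - 12*49)*(1/78) = 7/54 + (-3 - 588)*(1/78) = 7/54 - 591*1/78 = 7/54 - 197/26 = -2614/351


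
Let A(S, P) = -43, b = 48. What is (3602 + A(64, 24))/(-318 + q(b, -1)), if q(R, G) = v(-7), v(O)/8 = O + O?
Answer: -3559/430 ≈ -8.2767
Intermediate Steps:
v(O) = 16*O (v(O) = 8*(O + O) = 8*(2*O) = 16*O)
q(R, G) = -112 (q(R, G) = 16*(-7) = -112)
(3602 + A(64, 24))/(-318 + q(b, -1)) = (3602 - 43)/(-318 - 112) = 3559/(-430) = 3559*(-1/430) = -3559/430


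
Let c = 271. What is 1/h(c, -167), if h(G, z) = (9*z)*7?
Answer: -1/10521 ≈ -9.5048e-5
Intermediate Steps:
h(G, z) = 63*z
1/h(c, -167) = 1/(63*(-167)) = 1/(-10521) = -1/10521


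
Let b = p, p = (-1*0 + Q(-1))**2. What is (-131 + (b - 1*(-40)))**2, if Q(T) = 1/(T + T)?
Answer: 131769/16 ≈ 8235.6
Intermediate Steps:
Q(T) = 1/(2*T)
p = 1/4 (p = (-1*0 + (1/2)/(-1))**2 = (0 + (1/2)*(-1))**2 = (0 - 1/2)**2 = (-1/2)**2 = 1/4 ≈ 0.25000)
b = 1/4 ≈ 0.25000
(-131 + (b - 1*(-40)))**2 = (-131 + (1/4 - 1*(-40)))**2 = (-131 + (1/4 + 40))**2 = (-131 + 161/4)**2 = (-363/4)**2 = 131769/16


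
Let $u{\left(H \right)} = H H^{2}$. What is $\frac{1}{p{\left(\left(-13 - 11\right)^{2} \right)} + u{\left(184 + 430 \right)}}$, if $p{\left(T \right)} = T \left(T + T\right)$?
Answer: $\frac{1}{232139096} \approx 4.3078 \cdot 10^{-9}$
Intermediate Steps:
$u{\left(H \right)} = H^{3}$
$p{\left(T \right)} = 2 T^{2}$ ($p{\left(T \right)} = T 2 T = 2 T^{2}$)
$\frac{1}{p{\left(\left(-13 - 11\right)^{2} \right)} + u{\left(184 + 430 \right)}} = \frac{1}{2 \left(\left(-13 - 11\right)^{2}\right)^{2} + \left(184 + 430\right)^{3}} = \frac{1}{2 \left(\left(-24\right)^{2}\right)^{2} + 614^{3}} = \frac{1}{2 \cdot 576^{2} + 231475544} = \frac{1}{2 \cdot 331776 + 231475544} = \frac{1}{663552 + 231475544} = \frac{1}{232139096}$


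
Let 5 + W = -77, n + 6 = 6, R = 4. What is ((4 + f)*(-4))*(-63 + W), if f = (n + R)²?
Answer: 11600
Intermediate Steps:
n = 0 (n = -6 + 6 = 0)
W = -82 (W = -5 - 77 = -82)
f = 16 (f = (0 + 4)² = 4² = 16)
((4 + f)*(-4))*(-63 + W) = ((4 + 16)*(-4))*(-63 - 82) = (20*(-4))*(-145) = -80*(-145) = 11600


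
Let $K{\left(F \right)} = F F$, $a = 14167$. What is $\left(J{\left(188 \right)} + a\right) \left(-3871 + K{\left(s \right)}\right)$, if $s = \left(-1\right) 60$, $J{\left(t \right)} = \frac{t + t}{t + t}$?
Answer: $-3839528$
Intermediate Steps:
$J{\left(t \right)} = 1$ ($J{\left(t \right)} = \frac{2 t}{2 t} = 2 t \frac{1}{2 t} = 1$)
$s = -60$
$K{\left(F \right)} = F^{2}$
$\left(J{\left(188 \right)} + a\right) \left(-3871 + K{\left(s \right)}\right) = \left(1 + 14167\right) \left(-3871 + \left(-60\right)^{2}\right) = 14168 \left(-3871 + 3600\right) = 14168 \left(-271\right) = -3839528$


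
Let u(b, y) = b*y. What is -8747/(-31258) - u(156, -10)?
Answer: 48771227/31258 ≈ 1560.3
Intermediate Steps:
-8747/(-31258) - u(156, -10) = -8747/(-31258) - 156*(-10) = -8747*(-1/31258) - 1*(-1560) = 8747/31258 + 1560 = 48771227/31258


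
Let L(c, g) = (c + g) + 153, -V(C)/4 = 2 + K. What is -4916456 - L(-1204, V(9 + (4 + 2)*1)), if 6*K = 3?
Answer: -4915395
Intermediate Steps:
K = ½ (K = (⅙)*3 = ½ ≈ 0.50000)
V(C) = -10 (V(C) = -4*(2 + ½) = -4*5/2 = -10)
L(c, g) = 153 + c + g
-4916456 - L(-1204, V(9 + (4 + 2)*1)) = -4916456 - (153 - 1204 - 10) = -4916456 - 1*(-1061) = -4916456 + 1061 = -4915395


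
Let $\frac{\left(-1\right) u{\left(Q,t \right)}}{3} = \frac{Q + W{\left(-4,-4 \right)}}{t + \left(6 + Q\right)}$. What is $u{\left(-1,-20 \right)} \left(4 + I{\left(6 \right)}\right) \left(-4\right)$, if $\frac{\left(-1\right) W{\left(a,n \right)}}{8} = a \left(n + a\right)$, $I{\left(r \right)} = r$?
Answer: $2056$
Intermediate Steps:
$W{\left(a,n \right)} = - 8 a \left(a + n\right)$ ($W{\left(a,n \right)} = - 8 a \left(n + a\right) = - 8 a \left(a + n\right)$)
$u{\left(Q,t \right)} = - \frac{3 \left(-256 + Q\right)}{6 + Q + t}$ ($u{\left(Q,t \right)} = - 3 \frac{Q - - 32 \left(-4 - 4\right)}{t + \left(6 + Q\right)} = - 3 \frac{Q - \left(-32\right) \left(-8\right)}{6 + Q + t} = - 3 \frac{Q - 256}{6 + Q + t} = - 3 \frac{-256 + Q}{6 + Q + t} = - \frac{3 \left(-256 + Q\right)}{6 + Q + t}$)
$u{\left(-1,-20 \right)} \left(4 + I{\left(6 \right)}\right) \left(-4\right) = \frac{3 \left(256 - -1\right)}{6 - 1 - 20} \left(4 + 6\right) \left(-4\right) = \frac{3 \left(256 + 1\right)}{-15} \cdot 10 \left(-4\right) = 3 \left(- \frac{1}{15}\right) 257 \left(-40\right) = \left(- \frac{257}{5}\right) \left(-40\right) = 2056$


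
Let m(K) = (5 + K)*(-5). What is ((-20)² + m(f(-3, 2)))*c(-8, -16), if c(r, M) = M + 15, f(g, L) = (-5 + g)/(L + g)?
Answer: -335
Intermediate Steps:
f(g, L) = (-5 + g)/(L + g)
c(r, M) = 15 + M
m(K) = -25 - 5*K
((-20)² + m(f(-3, 2)))*c(-8, -16) = ((-20)² + (-25 - 5*(-5 - 3)/(2 - 3)))*(15 - 16) = (400 + (-25 - 5*(-8)/(-1)))*(-1) = (400 + (-25 - (-5)*(-8)))*(-1) = (400 + (-25 - 5*8))*(-1) = (400 + (-25 - 40))*(-1) = (400 - 65)*(-1) = 335*(-1) = -335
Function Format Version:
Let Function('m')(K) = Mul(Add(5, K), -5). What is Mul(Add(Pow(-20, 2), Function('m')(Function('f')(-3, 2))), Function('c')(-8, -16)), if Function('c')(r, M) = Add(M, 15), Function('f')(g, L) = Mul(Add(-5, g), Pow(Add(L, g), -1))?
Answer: -335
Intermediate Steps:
Function('f')(g, L) = Mul(Pow(Add(L, g), -1), Add(-5, g))
Function('c')(r, M) = Add(15, M)
Function('m')(K) = Add(-25, Mul(-5, K))
Mul(Add(Pow(-20, 2), Function('m')(Function('f')(-3, 2))), Function('c')(-8, -16)) = Mul(Add(Pow(-20, 2), Add(-25, Mul(-5, Mul(Pow(Add(2, -3), -1), Add(-5, -3))))), Add(15, -16)) = Mul(Add(400, Add(-25, Mul(-5, Mul(Pow(-1, -1), -8)))), -1) = Mul(Add(400, Add(-25, Mul(-5, Mul(-1, -8)))), -1) = Mul(Add(400, Add(-25, Mul(-5, 8))), -1) = Mul(Add(400, Add(-25, -40)), -1) = Mul(Add(400, -65), -1) = Mul(335, -1) = -335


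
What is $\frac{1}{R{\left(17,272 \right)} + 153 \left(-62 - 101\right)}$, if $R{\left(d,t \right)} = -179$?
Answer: $- \frac{1}{25118} \approx -3.9812 \cdot 10^{-5}$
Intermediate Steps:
$\frac{1}{R{\left(17,272 \right)} + 153 \left(-62 - 101\right)} = \frac{1}{-179 + 153 \left(-62 - 101\right)} = \frac{1}{-179 + 153 \left(-163\right)} = \frac{1}{-179 - 24939} = \frac{1}{-25118} = - \frac{1}{25118}$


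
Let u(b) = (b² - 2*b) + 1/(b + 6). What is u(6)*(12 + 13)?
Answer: 7225/12 ≈ 602.08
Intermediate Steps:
u(b) = b² + 1/(6 + b) - 2*b (u(b) = (b² - 2*b) + 1/(6 + b) = b² + 1/(6 + b) - 2*b)
u(6)*(12 + 13) = ((1 + 6³ - 12*6 + 4*6²)/(6 + 6))*(12 + 13) = ((1 + 216 - 72 + 4*36)/12)*25 = ((1 + 216 - 72 + 144)/12)*25 = ((1/12)*289)*25 = (289/12)*25 = 7225/12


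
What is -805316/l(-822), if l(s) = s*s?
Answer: -201329/168921 ≈ -1.1919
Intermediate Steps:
l(s) = s²
-805316/l(-822) = -805316/((-822)²) = -805316/675684 = -805316*1/675684 = -201329/168921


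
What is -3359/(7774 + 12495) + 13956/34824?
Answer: 13825029/58820638 ≈ 0.23504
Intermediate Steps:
-3359/(7774 + 12495) + 13956/34824 = -3359/20269 + 13956*(1/34824) = -3359*1/20269 + 1163/2902 = -3359/20269 + 1163/2902 = 13825029/58820638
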